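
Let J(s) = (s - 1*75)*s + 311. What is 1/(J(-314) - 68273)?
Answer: 1/54184 ≈ 1.8456e-5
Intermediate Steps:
J(s) = 311 + s*(-75 + s) (J(s) = (s - 75)*s + 311 = (-75 + s)*s + 311 = s*(-75 + s) + 311 = 311 + s*(-75 + s))
1/(J(-314) - 68273) = 1/((311 + (-314)**2 - 75*(-314)) - 68273) = 1/((311 + 98596 + 23550) - 68273) = 1/(122457 - 68273) = 1/54184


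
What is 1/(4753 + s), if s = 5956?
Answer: 1/10709 ≈ 9.3379e-5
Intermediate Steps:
1/(4753 + s) = 1/(4753 + 5956) = 1/10709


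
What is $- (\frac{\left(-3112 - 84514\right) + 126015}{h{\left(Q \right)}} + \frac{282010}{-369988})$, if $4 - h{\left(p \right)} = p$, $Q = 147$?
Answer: $\frac{547838337}{2034934} \approx 269.22$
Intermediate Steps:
$h{\left(p \right)} = 4 - p$
$- (\frac{\left(-3112 - 84514\right) + 126015}{h{\left(Q \right)}} + \frac{282010}{-369988}) = - (\frac{\left(-3112 - 84514\right) + 126015}{4 - 147} + \frac{282010}{-369988}) = - (\frac{-87626 + 126015}{4 - 147} + 282010 \left(- \frac{1}{369988}\right)) = - (\frac{38389}{-143} - \frac{141005}{184994}) = - (38389 \left(- \frac{1}{143}\right) - \frac{141005}{184994}) = - (- \frac{2953}{11} - \frac{141005}{184994}) = \left(-1\right) \left(- \frac{547838337}{2034934}\right) = \frac{547838337}{2034934}$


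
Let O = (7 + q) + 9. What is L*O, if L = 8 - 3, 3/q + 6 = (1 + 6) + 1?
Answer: 175/2 ≈ 87.500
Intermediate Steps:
q = 3/2 (q = 3/(-6 + ((1 + 6) + 1)) = 3/(-6 + (7 + 1)) = 3/(-6 + 8) = 3/2 ≈ 1.5000)
O = 35/2 (O = (7 + 3/2) + 9 = 17/2 + 9 = 35/2 ≈ 17.500)
L = 5
L*O = 5*(35/2) = 175/2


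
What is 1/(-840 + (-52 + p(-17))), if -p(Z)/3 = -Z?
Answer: -1/943 ≈ -0.0010604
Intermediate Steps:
p(Z) = 3*Z (p(Z) = -(-3)*Z = 3*Z)
1/(-840 + (-52 + p(-17))) = 1/(-840 + (-52 + 3*(-17))) = 1/(-840 + (-52 - 51)) = 1/(-840 - 103) = 1/(-943) = -1/943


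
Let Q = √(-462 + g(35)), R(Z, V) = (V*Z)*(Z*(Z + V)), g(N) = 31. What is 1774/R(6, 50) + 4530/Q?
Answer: 887/50400 - 4530*I*√431/431 ≈ 0.017599 - 218.2*I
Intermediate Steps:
R(Z, V) = V*Z²*(V + Z) (R(Z, V) = (V*Z)*(Z*(V + Z)) = V*Z²*(V + Z))
Q = I*√431 (Q = √(-462 + 31) = √(-431) = I*√431 ≈ 20.761*I)
1774/R(6, 50) + 4530/Q = 1774/((50*6²*(50 + 6))) + 4530/((I*√431)) = 1774/((50*36*56)) + 4530*(-I*√431/431) = 1774/100800 - 4530*I*√431/431 = 1774*(1/100800) - 4530*I*√431/431 = 887/50400 - 4530*I*√431/431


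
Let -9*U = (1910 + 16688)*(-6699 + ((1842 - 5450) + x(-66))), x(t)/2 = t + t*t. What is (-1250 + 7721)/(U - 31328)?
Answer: 58239/31836794 ≈ 0.0018293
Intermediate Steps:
x(t) = 2*t + 2*t**2 (x(t) = 2*(t + t*t) = 2*(t + t**2) = 2*t + 2*t**2)
U = 32118746/9 (U = -(1910 + 16688)*(-6699 + ((1842 - 5450) + 2*(-66)*(1 - 66)))/9 = -18598*(-6699 + (-3608 + 2*(-66)*(-65)))/9 = -18598*(-6699 + (-3608 + 8580))/9 = -18598*(-6699 + 4972)/9 = -18598*(-1727)/9 = -1/9*(-32118746) = 32118746/9 ≈ 3.5687e+6)
(-1250 + 7721)/(U - 31328) = (-1250 + 7721)/(32118746/9 - 31328) = 6471/(31836794/9) = 6471*(9/31836794) = 58239/31836794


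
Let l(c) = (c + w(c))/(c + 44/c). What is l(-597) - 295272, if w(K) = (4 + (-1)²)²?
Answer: -105250248732/356453 ≈ -2.9527e+5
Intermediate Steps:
w(K) = 25 (w(K) = (4 + 1)² = 5² = 25)
l(c) = (25 + c)/(c + 44/c) (l(c) = (c + 25)/(c + 44/c) = (25 + c)/(c + 44/c))
l(-597) - 295272 = -597*(25 - 597)/(44 + (-597)²) - 295272 = -597*(-572)/(44 + 356409) - 295272 = -597*(-572)/356453 - 295272 = -597*1/356453*(-572) - 295272 = 341484/356453 - 295272 = -105250248732/356453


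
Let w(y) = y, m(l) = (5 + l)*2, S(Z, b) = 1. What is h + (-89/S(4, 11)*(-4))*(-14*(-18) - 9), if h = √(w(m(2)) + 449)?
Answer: 86508 + √463 ≈ 86530.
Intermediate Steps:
m(l) = 10 + 2*l
h = √463 (h = √((10 + 2*2) + 449) = √((10 + 4) + 449) = √(14 + 449) = √463 ≈ 21.517)
h + (-89/S(4, 11)*(-4))*(-14*(-18) - 9) = √463 + (-89/1*(-4))*(-14*(-18) - 9) = √463 + (-89*1*(-4))*(252 - 9) = √463 - 89*(-4)*243 = √463 + 356*243 = √463 + 86508 = 86508 + √463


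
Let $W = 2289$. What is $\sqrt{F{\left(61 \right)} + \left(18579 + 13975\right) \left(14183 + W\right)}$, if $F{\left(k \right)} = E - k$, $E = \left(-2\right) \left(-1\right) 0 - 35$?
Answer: $4 \sqrt{33514337} \approx 23157.0$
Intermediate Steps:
$E = -35$ ($E = 2 \cdot 0 - 35 = 0 - 35 = -35$)
$F{\left(k \right)} = -35 - k$
$\sqrt{F{\left(61 \right)} + \left(18579 + 13975\right) \left(14183 + W\right)} = \sqrt{\left(-35 - 61\right) + \left(18579 + 13975\right) \left(14183 + 2289\right)} = \sqrt{\left(-35 - 61\right) + 32554 \cdot 16472} = \sqrt{-96 + 536229488} = \sqrt{536229392} = 4 \sqrt{33514337}$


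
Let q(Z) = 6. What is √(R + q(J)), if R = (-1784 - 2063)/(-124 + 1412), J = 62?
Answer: √1249682/644 ≈ 1.7359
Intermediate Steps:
R = -3847/1288 ≈ -2.9868
√(R + q(J)) = √(-3847/1288 + 6) = √(3881/1288) = √1249682/644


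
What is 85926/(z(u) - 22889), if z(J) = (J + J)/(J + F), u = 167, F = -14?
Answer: -13146678/3501683 ≈ -3.7544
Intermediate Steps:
z(J) = 2*J/(-14 + J) (z(J) = (J + J)/(J - 14) = (2*J)/(-14 + J) = 2*J/(-14 + J))
85926/(z(u) - 22889) = 85926/(2*167/(-14 + 167) - 22889) = 85926/(2*167/153 - 22889) = 85926/(2*167*(1/153) - 22889) = 85926/(334/153 - 22889) = 85926/(-3501683/153) = 85926*(-153/3501683) = -13146678/3501683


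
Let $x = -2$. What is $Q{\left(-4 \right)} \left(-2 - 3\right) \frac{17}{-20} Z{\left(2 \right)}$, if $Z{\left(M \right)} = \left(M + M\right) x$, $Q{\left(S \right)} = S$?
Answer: $136$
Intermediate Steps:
$Z{\left(M \right)} = - 4 M$ ($Z{\left(M \right)} = \left(M + M\right) \left(-2\right) = 2 M \left(-2\right) = - 4 M$)
$Q{\left(-4 \right)} \left(-2 - 3\right) \frac{17}{-20} Z{\left(2 \right)} = - 4 \left(-2 - 3\right) \frac{17}{-20} \left(\left(-4\right) 2\right) = \left(-4\right) \left(-5\right) 17 \left(- \frac{1}{20}\right) \left(-8\right) = 20 \left(- \frac{17}{20}\right) \left(-8\right) = \left(-17\right) \left(-8\right) = 136$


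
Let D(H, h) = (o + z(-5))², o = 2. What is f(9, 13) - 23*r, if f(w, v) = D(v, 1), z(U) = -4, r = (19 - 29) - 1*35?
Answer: 1039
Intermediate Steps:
r = -45 (r = -10 - 35 = -45)
D(H, h) = 4 (D(H, h) = (2 - 4)² = (-2)² = 4)
f(w, v) = 4
f(9, 13) - 23*r = 4 - 23*(-45) = 4 + 1035 = 1039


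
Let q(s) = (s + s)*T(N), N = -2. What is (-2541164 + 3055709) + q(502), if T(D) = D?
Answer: 512537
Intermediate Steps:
q(s) = -4*s (q(s) = (s + s)*(-2) = (2*s)*(-2) = -4*s)
(-2541164 + 3055709) + q(502) = (-2541164 + 3055709) - 4*502 = 514545 - 2008 = 512537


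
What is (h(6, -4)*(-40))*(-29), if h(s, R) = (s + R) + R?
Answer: -2320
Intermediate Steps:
h(s, R) = s + 2*R (h(s, R) = (R + s) + R = s + 2*R)
(h(6, -4)*(-40))*(-29) = ((6 + 2*(-4))*(-40))*(-29) = ((6 - 8)*(-40))*(-29) = -2*(-40)*(-29) = 80*(-29) = -2320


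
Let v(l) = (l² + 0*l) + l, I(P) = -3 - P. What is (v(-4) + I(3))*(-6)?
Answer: -36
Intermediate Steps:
v(l) = l + l² (v(l) = (l² + 0) + l = l² + l = l + l²)
(v(-4) + I(3))*(-6) = (-4*(1 - 4) + (-3 - 1*3))*(-6) = (-4*(-3) + (-3 - 3))*(-6) = (12 - 6)*(-6) = 6*(-6) = -36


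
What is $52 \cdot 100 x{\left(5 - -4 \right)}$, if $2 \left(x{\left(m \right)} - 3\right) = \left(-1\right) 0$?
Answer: $15600$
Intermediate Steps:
$x{\left(m \right)} = 3$ ($x{\left(m \right)} = 3 + \frac{\left(-1\right) 0}{2} = 3 + \frac{1}{2} \cdot 0 = 3 + 0 = 3$)
$52 \cdot 100 x{\left(5 - -4 \right)} = 52 \cdot 100 \cdot 3 = 5200 \cdot 3 = 15600$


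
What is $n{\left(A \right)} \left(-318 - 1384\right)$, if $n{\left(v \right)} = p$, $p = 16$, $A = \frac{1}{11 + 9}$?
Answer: $-27232$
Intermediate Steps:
$A = \frac{1}{20} \approx 0.05$
$n{\left(v \right)} = 16$
$n{\left(A \right)} \left(-318 - 1384\right) = 16 \left(-318 - 1384\right) = 16 \left(-1702\right) = -27232$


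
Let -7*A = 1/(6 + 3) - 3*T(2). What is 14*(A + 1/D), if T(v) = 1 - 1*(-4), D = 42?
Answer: 271/9 ≈ 30.111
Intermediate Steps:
T(v) = 5 (T(v) = 1 + 4 = 5)
A = 134/63 (A = -(1/(6 + 3) - 3*5)/7 = -(1/9 - 15)/7 = -(⅑ - 15)/7 = -⅐*(-134/9) = 134/63 ≈ 2.1270)
14*(A + 1/D) = 14*(134/63 + 1/42) = 14*(271/126) = 271/9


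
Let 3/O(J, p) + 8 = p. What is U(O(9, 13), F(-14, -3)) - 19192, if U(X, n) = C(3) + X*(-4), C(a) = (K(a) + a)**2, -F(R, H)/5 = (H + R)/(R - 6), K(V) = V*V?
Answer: -95252/5 ≈ -19050.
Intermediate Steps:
O(J, p) = 3/(-8 + p)
K(V) = V**2
F(R, H) = -5*(H + R)/(-6 + R) (F(R, H) = -5*(H + R)/(R - 6) = -5*(H + R)/(-6 + R))
C(a) = (a + a**2)**2 (C(a) = (a**2 + a)**2 = (a + a**2)**2)
U(X, n) = 144 - 4*X (U(X, n) = 3**2*(1 + 3)**2 + X*(-4) = 9*4**2 - 4*X = 9*16 - 4*X = 144 - 4*X)
U(O(9, 13), F(-14, -3)) - 19192 = (144 - 12/(-8 + 13)) - 19192 = (144 - 12/5) - 19192 = 708/5 - 19192 = -95252/5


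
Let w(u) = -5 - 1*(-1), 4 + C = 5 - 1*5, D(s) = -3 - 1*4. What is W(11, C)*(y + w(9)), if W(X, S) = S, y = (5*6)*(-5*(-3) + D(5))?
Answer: -944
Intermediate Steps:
D(s) = -7 (D(s) = -3 - 4 = -7)
C = -4 (C = -4 + (5 - 1*5) = -4 + (5 - 5) = -4 + 0 = -4)
y = 240 (y = (5*6)*(-5*(-3) - 7) = 30*(15 - 7) = 30*8 = 240)
w(u) = -4 (w(u) = -5 + 1 = -4)
W(11, C)*(y + w(9)) = -4*(240 - 4) = -4*236 = -944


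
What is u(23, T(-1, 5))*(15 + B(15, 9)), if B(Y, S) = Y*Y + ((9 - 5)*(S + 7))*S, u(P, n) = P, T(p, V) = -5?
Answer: 18768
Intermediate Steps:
B(Y, S) = Y**2 + S*(28 + 4*S) (B(Y, S) = Y**2 + (4*(7 + S))*S = Y**2 + (28 + 4*S)*S = Y**2 + S*(28 + 4*S))
u(23, T(-1, 5))*(15 + B(15, 9)) = 23*(15 + (15**2 + 4*9**2 + 28*9)) = 23*(15 + (225 + 4*81 + 252)) = 23*(15 + (225 + 324 + 252)) = 23*(15 + 801) = 23*816 = 18768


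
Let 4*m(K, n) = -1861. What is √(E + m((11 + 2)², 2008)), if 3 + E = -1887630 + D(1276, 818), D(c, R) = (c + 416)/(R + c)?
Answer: I*√919888626121/698 ≈ 1374.1*I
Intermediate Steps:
D(c, R) = (416 + c)/(R + c)
m(K, n) = -1861/4 (m(K, n) = (¼)*(-1861) = -1861/4)
E = -658783635/349 (E = -3 + (-1887630 + (416 + 1276)/(818 + 1276)) = -3 + (-1887630 + 1692/2094) = -3 + (-1887630 + (1/2094)*1692) = -3 + (-1887630 + 282/349) = -3 - 658782588/349 = -658783635/349 ≈ -1.8876e+6)
√(E + m((11 + 2)², 2008)) = √(-658783635/349 - 1861/4) = √(-2635784029/1396) = I*√919888626121/698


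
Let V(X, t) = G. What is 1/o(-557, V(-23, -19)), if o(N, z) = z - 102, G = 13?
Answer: -1/89 ≈ -0.011236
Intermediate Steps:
V(X, t) = 13
o(N, z) = -102 + z
1/o(-557, V(-23, -19)) = 1/(-102 + 13) = 1/(-89) = -1/89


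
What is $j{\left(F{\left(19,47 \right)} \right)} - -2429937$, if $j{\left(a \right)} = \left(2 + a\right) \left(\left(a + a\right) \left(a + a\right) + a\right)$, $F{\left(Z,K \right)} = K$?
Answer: $2865204$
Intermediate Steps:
$j{\left(a \right)} = \left(2 + a\right) \left(a + 4 a^{2}\right)$ ($j{\left(a \right)} = \left(2 + a\right) \left(2 a 2 a + a\right) = \left(2 + a\right) \left(4 a^{2} + a\right) = \left(2 + a\right) \left(a + 4 a^{2}\right)$)
$j{\left(F{\left(19,47 \right)} \right)} - -2429937 = 47 \left(2 + 4 \cdot 47^{2} + 9 \cdot 47\right) - -2429937 = 47 \left(2 + 4 \cdot 2209 + 423\right) + 2429937 = 47 \left(2 + 8836 + 423\right) + 2429937 = 47 \cdot 9261 + 2429937 = 435267 + 2429937 = 2865204$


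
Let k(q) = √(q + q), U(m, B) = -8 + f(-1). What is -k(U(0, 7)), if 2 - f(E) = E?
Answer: -I*√10 ≈ -3.1623*I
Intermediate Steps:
f(E) = 2 - E
U(m, B) = -5 (U(m, B) = -8 + (2 - 1*(-1)) = -8 + (2 + 1) = -8 + 3 = -5)
k(q) = √2*√q (k(q) = √(2*q) = √2*√q)
-k(U(0, 7)) = -√2*√(-5) = -√2*I*√5 = -I*√10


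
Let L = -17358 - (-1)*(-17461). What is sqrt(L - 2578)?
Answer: I*sqrt(37397) ≈ 193.38*I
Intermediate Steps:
L = -34819 (L = -17358 - 1*17461 = -17358 - 17461 = -34819)
sqrt(L - 2578) = sqrt(-34819 - 2578) = sqrt(-37397) = I*sqrt(37397)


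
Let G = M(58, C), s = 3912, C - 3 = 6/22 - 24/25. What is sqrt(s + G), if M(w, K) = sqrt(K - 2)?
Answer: sqrt(11833800 + 55*sqrt(946))/55 ≈ 62.550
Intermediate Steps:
C = 636/275 (C = 3 + (6/22 - 24/25) = 3 + (6*(1/22) - 24*1/25) = 3 + (3/11 - 24/25) = 3 - 189/275 = 636/275 ≈ 2.3127)
M(w, K) = sqrt(-2 + K)
G = sqrt(946)/55 (G = sqrt(-2 + 636/275) = sqrt(86/275) = sqrt(946)/55 ≈ 0.55922)
sqrt(s + G) = sqrt(3912 + sqrt(946)/55)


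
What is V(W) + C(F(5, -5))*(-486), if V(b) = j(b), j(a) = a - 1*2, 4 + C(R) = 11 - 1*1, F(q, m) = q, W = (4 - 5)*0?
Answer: -2918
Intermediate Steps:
W = 0 (W = -1*0 = 0)
C(R) = 6 (C(R) = -4 + (11 - 1*1) = -4 + (11 - 1) = -4 + 10 = 6)
j(a) = -2 + a (j(a) = a - 2 = -2 + a)
V(b) = -2 + b
V(W) + C(F(5, -5))*(-486) = (-2 + 0) + 6*(-486) = -2 - 2916 = -2918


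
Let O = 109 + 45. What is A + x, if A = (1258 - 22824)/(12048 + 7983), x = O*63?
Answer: 194319196/20031 ≈ 9700.9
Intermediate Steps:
O = 154
x = 9702 (x = 154*63 = 9702)
A = -21566/20031 ≈ -1.0766
A + x = -21566/20031 + 9702 = 194319196/20031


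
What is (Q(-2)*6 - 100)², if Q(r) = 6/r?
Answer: 13924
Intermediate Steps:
(Q(-2)*6 - 100)² = ((6/(-2))*6 - 100)² = ((6*(-½))*6 - 100)² = (-3*6 - 100)² = (-18 - 100)² = (-118)² = 13924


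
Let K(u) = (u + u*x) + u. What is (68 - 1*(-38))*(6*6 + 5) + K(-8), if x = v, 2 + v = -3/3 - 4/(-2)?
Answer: 4338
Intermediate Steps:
v = -1 (v = -2 + (-3/3 - 4/(-2)) = -2 + (-3*⅓ - 4*(-½)) = -2 + (-1 + 2) = -2 + 1 = -1)
x = -1
K(u) = u (K(u) = (u + u*(-1)) + u = (u - u) + u = 0 + u = u)
(68 - 1*(-38))*(6*6 + 5) + K(-8) = (68 - 1*(-38))*(6*6 + 5) - 8 = (68 + 38)*(36 + 5) - 8 = 106*41 - 8 = 4346 - 8 = 4338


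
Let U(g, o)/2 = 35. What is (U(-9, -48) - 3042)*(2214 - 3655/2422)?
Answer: -7962958358/1211 ≈ -6.5755e+6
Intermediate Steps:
U(g, o) = 70 (U(g, o) = 2*35 = 70)
(U(-9, -48) - 3042)*(2214 - 3655/2422) = (70 - 3042)*(2214 - 3655/2422) = -2972*(2214 - 3655*1/2422) = -2972*(2214 - 3655/2422) = -2972*5358653/2422 = -7962958358/1211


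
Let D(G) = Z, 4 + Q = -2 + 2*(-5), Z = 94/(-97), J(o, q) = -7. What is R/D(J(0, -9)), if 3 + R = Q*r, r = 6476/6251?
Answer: 11869793/587594 ≈ 20.201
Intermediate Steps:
r = 6476/6251 (r = 6476*(1/6251) = 6476/6251 ≈ 1.0360)
Z = -94/97 (Z = 94*(-1/97) = -94/97 ≈ -0.96907)
Q = -16 (Q = -4 + (-2 + 2*(-5)) = -4 + (-2 - 10) = -4 - 12 = -16)
D(G) = -94/97
R = -122369/6251 (R = -3 - 16*6476/6251 = -3 - 103616/6251 = -122369/6251 ≈ -19.576)
R/D(J(0, -9)) = -122369/(6251*(-94/97)) = -122369/6251*(-97/94) = 11869793/587594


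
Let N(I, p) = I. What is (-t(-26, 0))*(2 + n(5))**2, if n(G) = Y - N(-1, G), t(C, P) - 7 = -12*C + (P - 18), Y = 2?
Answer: -7525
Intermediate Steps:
t(C, P) = -11 + P - 12*C (t(C, P) = 7 + (-12*C + (P - 18)) = 7 + (-12*C + (-18 + P)) = 7 + (-18 + P - 12*C) = -11 + P - 12*C)
n(G) = 3 (n(G) = 2 - 1*(-1) = 2 + 1 = 3)
(-t(-26, 0))*(2 + n(5))**2 = (-(-11 + 0 - 12*(-26)))*(2 + 3)**2 = -(-11 + 0 + 312)*5**2 = -1*301*25 = -301*25 = -7525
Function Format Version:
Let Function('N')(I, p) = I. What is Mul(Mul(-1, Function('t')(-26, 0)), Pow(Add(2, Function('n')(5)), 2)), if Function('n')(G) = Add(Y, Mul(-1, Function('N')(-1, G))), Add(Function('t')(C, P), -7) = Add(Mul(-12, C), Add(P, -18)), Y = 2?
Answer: -7525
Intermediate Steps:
Function('t')(C, P) = Add(-11, P, Mul(-12, C)) (Function('t')(C, P) = Add(7, Add(Mul(-12, C), Add(P, -18))) = Add(7, Add(Mul(-12, C), Add(-18, P))) = Add(7, Add(-18, P, Mul(-12, C))) = Add(-11, P, Mul(-12, C)))
Function('n')(G) = 3 (Function('n')(G) = Add(2, Mul(-1, -1)) = Add(2, 1) = 3)
Mul(Mul(-1, Function('t')(-26, 0)), Pow(Add(2, Function('n')(5)), 2)) = Mul(Mul(-1, Add(-11, 0, Mul(-12, -26))), Pow(Add(2, 3), 2)) = Mul(Mul(-1, Add(-11, 0, 312)), Pow(5, 2)) = Mul(Mul(-1, 301), 25) = Mul(-301, 25) = -7525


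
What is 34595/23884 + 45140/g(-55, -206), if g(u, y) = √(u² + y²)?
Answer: 34595/23884 + 45140*√269/3497 ≈ 213.16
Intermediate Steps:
34595/23884 + 45140/g(-55, -206) = 34595/23884 + 45140/(√((-55)² + (-206)²)) = 34595*(1/23884) + 45140/(√(3025 + 42436)) = 34595/23884 + 45140/(√45461) = 34595/23884 + 45140/((13*√269)) = 34595/23884 + 45140*(√269/3497) = 34595/23884 + 45140*√269/3497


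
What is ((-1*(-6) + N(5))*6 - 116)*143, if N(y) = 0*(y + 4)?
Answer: -11440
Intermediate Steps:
N(y) = 0 (N(y) = 0*(4 + y) = 0)
((-1*(-6) + N(5))*6 - 116)*143 = ((-1*(-6) + 0)*6 - 116)*143 = ((6 + 0)*6 - 116)*143 = (6*6 - 116)*143 = (36 - 116)*143 = -80*143 = -11440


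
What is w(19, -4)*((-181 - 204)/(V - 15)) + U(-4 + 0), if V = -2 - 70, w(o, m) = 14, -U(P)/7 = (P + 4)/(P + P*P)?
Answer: 5390/87 ≈ 61.954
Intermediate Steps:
U(P) = -7*(4 + P)/(P + P²) (U(P) = -7*(P + 4)/(P + P*P) = -7*(4 + P)/(P + P²))
V = -72
w(19, -4)*((-181 - 204)/(V - 15)) + U(-4 + 0) = 14*((-181 - 204)/(-72 - 15)) + 7*(-4 - (-4 + 0))/((-4 + 0)*(1 + (-4 + 0))) = 14*(-385/(-87)) + 7*(-4 - 1*(-4))/(-4*(1 - 4)) = 14*(-385*(-1/87)) + 7*(-¼)*(-4 + 4)/(-3) = 14*(385/87) + 7*(-¼)*(-⅓)*0 = 5390/87 + 0 = 5390/87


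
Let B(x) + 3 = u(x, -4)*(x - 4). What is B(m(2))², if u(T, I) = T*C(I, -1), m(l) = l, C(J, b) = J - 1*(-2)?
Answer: 25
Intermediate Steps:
C(J, b) = 2 + J (C(J, b) = J + 2 = 2 + J)
u(T, I) = T*(2 + I)
B(x) = -3 - 2*x*(-4 + x) (B(x) = -3 + (x*(2 - 4))*(x - 4) = -3 + (x*(-2))*(-4 + x) = -3 + (-2*x)*(-4 + x) = -3 - 2*x*(-4 + x))
B(m(2))² = (-3 - 2*2² + 8*2)² = (-3 - 2*4 + 16)² = (-3 - 8 + 16)² = 5² = 25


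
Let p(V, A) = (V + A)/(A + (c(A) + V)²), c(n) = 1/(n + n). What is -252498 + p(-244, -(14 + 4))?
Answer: -19480952526258/77152897 ≈ -2.5250e+5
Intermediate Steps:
c(n) = 1/(2*n)
p(V, A) = (A + V)/(A + (V + 1/(2*A))²) (p(V, A) = (V + A)/(A + (1/(2*A) + V)²) = (A + V)/(A + (V + 1/(2*A))²))
-252498 + p(-244, -(14 + 4)) = -252498 + (-(14 + 4) - 244)/(-(14 + 4) + (-244 + 1/(2*((-(14 + 4)))))²) = -252498 + (-1*18 - 244)/(-1*18 + (-244 + 1/(2*((-1*18))))²) = -252498 + (-18 - 244)/(-18 + (-244 + (½)/(-18))²) = -252498 - 262/(-18 + (-244 + (½)*(-1/18))²) = -252498 - 262/(-18 + (-244 - 1/36)²) = -252498 - 262/(-18 + (-8785/36)²) = -252498 - 262/(-18 + 77176225/1296) = -252498 - 262/(77152897/1296) = -252498 + (1296/77152897)*(-262) = -252498 - 339552/77152897 = -19480952526258/77152897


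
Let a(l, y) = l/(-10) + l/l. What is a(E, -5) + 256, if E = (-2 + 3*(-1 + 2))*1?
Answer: 2569/10 ≈ 256.90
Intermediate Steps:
E = 1 (E = (-2 + 3*1)*1 = (-2 + 3)*1 = 1*1 = 1)
a(l, y) = 1 - l/10 (a(l, y) = l*(-1/10) + 1 = -l/10 + 1 = 1 - l/10)
a(E, -5) + 256 = (1 - 1/10*1) + 256 = (1 - 1/10) + 256 = 9/10 + 256 = 2569/10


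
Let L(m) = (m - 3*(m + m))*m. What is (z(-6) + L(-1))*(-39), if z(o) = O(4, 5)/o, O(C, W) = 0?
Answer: 195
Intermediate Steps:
L(m) = -5*m² (L(m) = (m - 6*m)*m = (-5*m)*m = -5*m²)
z(o) = 0 (z(o) = 0/o = 0)
(z(-6) + L(-1))*(-39) = (0 - 5*(-1)²)*(-39) = (0 - 5*1)*(-39) = (0 - 5)*(-39) = -5*(-39) = 195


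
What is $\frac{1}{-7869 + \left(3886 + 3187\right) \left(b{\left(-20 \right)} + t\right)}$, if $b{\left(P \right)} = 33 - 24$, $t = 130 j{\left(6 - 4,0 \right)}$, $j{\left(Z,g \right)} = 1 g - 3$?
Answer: $- \frac{1}{2702682} \approx -3.7 \cdot 10^{-7}$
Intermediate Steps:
$j{\left(Z,g \right)} = -3 + g$ ($j{\left(Z,g \right)} = g - 3 = -3 + g$)
$t = -390$ ($t = 130 \left(-3 + 0\right) = 130 \left(-3\right) = -390$)
$b{\left(P \right)} = 9$ ($b{\left(P \right)} = 33 - 24 = 9$)
$\frac{1}{-7869 + \left(3886 + 3187\right) \left(b{\left(-20 \right)} + t\right)} = \frac{1}{-7869 + \left(3886 + 3187\right) \left(9 - 390\right)} = \frac{1}{-7869 + 7073 \left(-381\right)} = \frac{1}{-7869 - 2694813} = \frac{1}{-2702682} = - \frac{1}{2702682}$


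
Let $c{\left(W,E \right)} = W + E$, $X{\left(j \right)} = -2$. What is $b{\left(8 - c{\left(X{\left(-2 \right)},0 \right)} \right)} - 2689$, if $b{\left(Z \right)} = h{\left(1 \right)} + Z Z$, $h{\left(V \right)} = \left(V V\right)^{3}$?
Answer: $-2588$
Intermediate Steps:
$c{\left(W,E \right)} = E + W$
$h{\left(V \right)} = V^{6}$ ($h{\left(V \right)} = \left(V^{2}\right)^{3} = V^{6}$)
$b{\left(Z \right)} = 1 + Z^{2}$ ($b{\left(Z \right)} = 1^{6} + Z Z = 1 + Z^{2}$)
$b{\left(8 - c{\left(X{\left(-2 \right)},0 \right)} \right)} - 2689 = \left(1 + \left(8 - \left(0 - 2\right)\right)^{2}\right) - 2689 = \left(1 + \left(8 - -2\right)^{2}\right) - 2689 = \left(1 + \left(8 + 2\right)^{2}\right) - 2689 = \left(1 + 10^{2}\right) - 2689 = \left(1 + 100\right) - 2689 = 101 - 2689 = -2588$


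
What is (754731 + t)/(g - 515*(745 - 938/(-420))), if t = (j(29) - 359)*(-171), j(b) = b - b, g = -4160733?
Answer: -4896720/27273349 ≈ -0.17954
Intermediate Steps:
j(b) = 0
t = 61389 (t = (0 - 359)*(-171) = -359*(-171) = 61389)
(754731 + t)/(g - 515*(745 - 938/(-420))) = (754731 + 61389)/(-4160733 - 515*(745 - 938/(-420))) = 816120/(-4160733 - 515*(745 - 938*(-1/420))) = 816120/(-4160733 - 515*(745 + 67/30)) = 816120/(-4160733 - 515*22417/30) = 816120/(-4160733 - 2308951/6) = 816120/(-27273349/6) = 816120*(-6/27273349) = -4896720/27273349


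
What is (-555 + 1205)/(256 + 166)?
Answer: 325/211 ≈ 1.5403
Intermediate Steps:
(-555 + 1205)/(256 + 166) = 650/422 = (1/422)*650 = 325/211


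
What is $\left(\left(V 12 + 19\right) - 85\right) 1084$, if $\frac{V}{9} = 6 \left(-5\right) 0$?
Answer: $-71544$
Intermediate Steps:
$V = 0$ ($V = 9 \cdot 6 \left(-5\right) 0 = 9 \left(\left(-30\right) 0\right) = 9 \cdot 0 = 0$)
$\left(\left(V 12 + 19\right) - 85\right) 1084 = \left(\left(0 \cdot 12 + 19\right) - 85\right) 1084 = \left(\left(0 + 19\right) - 85\right) 1084 = \left(19 - 85\right) 1084 = \left(-66\right) 1084 = -71544$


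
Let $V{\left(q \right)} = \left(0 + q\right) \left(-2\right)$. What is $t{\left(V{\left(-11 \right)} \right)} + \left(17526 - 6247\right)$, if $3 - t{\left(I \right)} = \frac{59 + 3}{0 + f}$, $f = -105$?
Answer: $\frac{1184672}{105} \approx 11283.0$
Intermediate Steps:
$V{\left(q \right)} = - 2 q$ ($V{\left(q \right)} = q \left(-2\right) = - 2 q$)
$t{\left(I \right)} = \frac{377}{105}$ ($t{\left(I \right)} = 3 - \frac{59 + 3}{0 - 105} = 3 - \frac{62}{-105} = 3 - 62 \left(- \frac{1}{105}\right) = 3 - - \frac{62}{105} = 3 + \frac{62}{105} = \frac{377}{105}$)
$t{\left(V{\left(-11 \right)} \right)} + \left(17526 - 6247\right) = \frac{377}{105} + \left(17526 - 6247\right) = \frac{377}{105} + 11279 = \frac{1184672}{105}$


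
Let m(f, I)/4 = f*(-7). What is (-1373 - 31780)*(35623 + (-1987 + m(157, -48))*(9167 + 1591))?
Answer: 2275379604723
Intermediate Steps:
m(f, I) = -28*f (m(f, I) = 4*(f*(-7)) = 4*(-7*f) = -28*f)
(-1373 - 31780)*(35623 + (-1987 + m(157, -48))*(9167 + 1591)) = (-1373 - 31780)*(35623 + (-1987 - 28*157)*(9167 + 1591)) = -33153*(35623 + (-1987 - 4396)*10758) = -33153*(35623 - 6383*10758) = -33153*(35623 - 68668314) = -33153*(-68632691) = 2275379604723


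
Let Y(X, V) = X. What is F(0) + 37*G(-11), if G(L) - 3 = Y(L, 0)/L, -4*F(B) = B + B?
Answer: 148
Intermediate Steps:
F(B) = -B/2 (F(B) = -(B + B)/4 = -B/2)
G(L) = 4 (G(L) = 3 + L/L = 3 + 1 = 4)
F(0) + 37*G(-11) = -1/2*0 + 37*4 = 0 + 148 = 148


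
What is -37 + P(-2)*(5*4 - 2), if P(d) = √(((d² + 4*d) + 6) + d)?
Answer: -37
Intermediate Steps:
P(d) = √(6 + d² + 5*d) (P(d) = √((6 + d² + 4*d) + d) = √(6 + d² + 5*d))
-37 + P(-2)*(5*4 - 2) = -37 + √(6 + (-2)² + 5*(-2))*(5*4 - 2) = -37 + √(6 + 4 - 10)*(20 - 2) = -37 + √0*18 = -37 + 0*18 = -37 + 0 = -37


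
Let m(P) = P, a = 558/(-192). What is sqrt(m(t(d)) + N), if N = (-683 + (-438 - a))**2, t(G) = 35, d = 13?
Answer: 9*sqrt(15804601)/32 ≈ 1118.1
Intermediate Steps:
a = -93/32 (a = 558*(-1/192) = -93/32 ≈ -2.9063)
N = 1280136841/1024 (N = (-683 + (-438 - 1*(-93/32)))**2 = (-683 + (-438 + 93/32))**2 = (-683 - 13923/32)**2 = (-35779/32)**2 = 1280136841/1024 ≈ 1.2501e+6)
sqrt(m(t(d)) + N) = sqrt(35 + 1280136841/1024) = sqrt(1280172681/1024) = 9*sqrt(15804601)/32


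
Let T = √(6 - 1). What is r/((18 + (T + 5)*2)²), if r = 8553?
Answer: 1719153/145924 - 59871*√5/36481 ≈ 8.1114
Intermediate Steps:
T = √5 ≈ 2.2361
r/((18 + (T + 5)*2)²) = 8553/((18 + (√5 + 5)*2)²) = 8553/((18 + (5 + √5)*2)²) = 8553/((18 + (10 + 2*√5))²) = 8553/((28 + 2*√5)²) = 8553/(28 + 2*√5)²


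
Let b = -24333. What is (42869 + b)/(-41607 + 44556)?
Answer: 18536/2949 ≈ 6.2855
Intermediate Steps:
(42869 + b)/(-41607 + 44556) = (42869 - 24333)/(-41607 + 44556) = 18536/2949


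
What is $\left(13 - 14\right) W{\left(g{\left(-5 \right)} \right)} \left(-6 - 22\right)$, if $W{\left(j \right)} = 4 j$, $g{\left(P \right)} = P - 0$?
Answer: $-560$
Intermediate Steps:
$g{\left(P \right)} = P$ ($g{\left(P \right)} = P + 0 = P$)
$\left(13 - 14\right) W{\left(g{\left(-5 \right)} \right)} \left(-6 - 22\right) = \left(13 - 14\right) 4 \left(-5\right) \left(-6 - 22\right) = \left(13 - 14\right) \left(-20\right) \left(-28\right) = \left(-1\right) \left(-20\right) \left(-28\right) = 20 \left(-28\right) = -560$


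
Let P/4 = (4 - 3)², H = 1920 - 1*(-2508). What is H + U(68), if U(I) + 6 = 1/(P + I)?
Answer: 318385/72 ≈ 4422.0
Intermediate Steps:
H = 4428 (H = 1920 + 2508 = 4428)
P = 4 (P = 4*(4 - 3)² = 4*1² = 4*1 = 4)
U(I) = -6 + 1/(4 + I)
H + U(68) = 4428 + (-23 - 6*68)/(4 + 68) = 4428 + (-23 - 408)/72 = 4428 + (1/72)*(-431) = 4428 - 431/72 = 318385/72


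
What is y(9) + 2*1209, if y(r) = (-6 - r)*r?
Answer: 2283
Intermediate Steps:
y(r) = r*(-6 - r)
y(9) + 2*1209 = -1*9*(6 + 9) + 2*1209 = -1*9*15 + 2418 = -135 + 2418 = 2283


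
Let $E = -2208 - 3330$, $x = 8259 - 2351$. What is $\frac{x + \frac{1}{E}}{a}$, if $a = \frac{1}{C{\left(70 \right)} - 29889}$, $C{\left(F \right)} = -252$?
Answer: $- \frac{328722799641}{1846} \approx -1.7807 \cdot 10^{8}$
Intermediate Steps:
$x = 5908$ ($x = 8259 - 2351 = 5908$)
$E = -5538$
$a = - \frac{1}{30141}$ ($a = \frac{1}{-252 - 29889} = \frac{1}{-30141} = - \frac{1}{30141} \approx -3.3177 \cdot 10^{-5}$)
$\frac{x + \frac{1}{E}}{a} = \frac{5908 + \frac{1}{-5538}}{- \frac{1}{30141}} = \left(5908 - \frac{1}{5538}\right) \left(-30141\right) = \frac{32718503}{5538} \left(-30141\right) = - \frac{328722799641}{1846}$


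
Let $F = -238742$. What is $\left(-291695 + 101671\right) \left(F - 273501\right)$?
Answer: $97338463832$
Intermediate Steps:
$\left(-291695 + 101671\right) \left(F - 273501\right) = \left(-291695 + 101671\right) \left(-238742 - 273501\right) = \left(-190024\right) \left(-512243\right) = 97338463832$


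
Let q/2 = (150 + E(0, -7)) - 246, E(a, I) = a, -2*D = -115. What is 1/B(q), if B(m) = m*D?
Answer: -1/11040 ≈ -9.0580e-5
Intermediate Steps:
D = 115/2 (D = -½*(-115) = 115/2 ≈ 57.500)
q = -192 (q = 2*((150 + 0) - 246) = 2*(150 - 246) = 2*(-96) = -192)
B(m) = 115*m/2 (B(m) = m*(115/2) = 115*m/2)
1/B(q) = 1/((115/2)*(-192)) = 1/(-11040) = -1/11040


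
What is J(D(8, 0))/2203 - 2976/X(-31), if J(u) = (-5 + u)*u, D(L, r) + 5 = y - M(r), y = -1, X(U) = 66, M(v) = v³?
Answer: -1091962/24233 ≈ -45.061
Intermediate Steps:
D(L, r) = -6 - r³ (D(L, r) = -5 + (-1 - r³) = -6 - r³)
J(u) = u*(-5 + u)
J(D(8, 0))/2203 - 2976/X(-31) = ((-6 - 1*0³)*(-5 + (-6 - 1*0³)))/2203 - 2976/66 = ((-6 - 1*0)*(-5 + (-6 - 1*0)))*(1/2203) - 2976*1/66 = ((-6 + 0)*(-5 + (-6 + 0)))*(1/2203) - 496/11 = -6*(-5 - 6)*(1/2203) - 496/11 = -6*(-11)*(1/2203) - 496/11 = 66*(1/2203) - 496/11 = 66/2203 - 496/11 = -1091962/24233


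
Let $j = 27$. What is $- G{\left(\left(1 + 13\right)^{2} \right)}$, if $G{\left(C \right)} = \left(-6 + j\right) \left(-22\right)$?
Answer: $462$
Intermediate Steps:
$G{\left(C \right)} = -462$ ($G{\left(C \right)} = \left(-6 + 27\right) \left(-22\right) = 21 \left(-22\right) = -462$)
$- G{\left(\left(1 + 13\right)^{2} \right)} = \left(-1\right) \left(-462\right) = 462$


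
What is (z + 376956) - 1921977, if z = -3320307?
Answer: -4865328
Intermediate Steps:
(z + 376956) - 1921977 = (-3320307 + 376956) - 1921977 = -2943351 - 1921977 = -4865328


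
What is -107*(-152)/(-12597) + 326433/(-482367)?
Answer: -209777077/106603107 ≈ -1.9678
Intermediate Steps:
-107*(-152)/(-12597) + 326433/(-482367) = 16264*(-1/12597) + 326433*(-1/482367) = -856/663 - 108811/160789 = -209777077/106603107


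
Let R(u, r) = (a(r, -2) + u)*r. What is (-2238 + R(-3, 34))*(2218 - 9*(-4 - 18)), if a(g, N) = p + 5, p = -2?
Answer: -5407008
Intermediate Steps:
a(g, N) = 3 (a(g, N) = -2 + 5 = 3)
R(u, r) = r*(3 + u) (R(u, r) = (3 + u)*r = r*(3 + u))
(-2238 + R(-3, 34))*(2218 - 9*(-4 - 18)) = (-2238 + 34*(3 - 3))*(2218 - 9*(-4 - 18)) = (-2238 + 34*0)*(2218 - 9*(-22)) = (-2238 + 0)*(2218 + 198) = -2238*2416 = -5407008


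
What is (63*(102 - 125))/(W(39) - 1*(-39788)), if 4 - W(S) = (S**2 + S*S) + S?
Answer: -161/4079 ≈ -0.039470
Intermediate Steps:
W(S) = 4 - S - 2*S**2 (W(S) = 4 - ((S**2 + S*S) + S) = 4 - ((S**2 + S**2) + S) = 4 - (2*S**2 + S) = 4 - (S + 2*S**2) = 4 + (-S - 2*S**2) = 4 - S - 2*S**2)
(63*(102 - 125))/(W(39) - 1*(-39788)) = (63*(102 - 125))/((4 - 1*39 - 2*39**2) - 1*(-39788)) = (63*(-23))/((4 - 39 - 2*1521) + 39788) = -1449/((4 - 39 - 3042) + 39788) = -1449/(-3077 + 39788) = -1449/36711 = -1449*1/36711 = -161/4079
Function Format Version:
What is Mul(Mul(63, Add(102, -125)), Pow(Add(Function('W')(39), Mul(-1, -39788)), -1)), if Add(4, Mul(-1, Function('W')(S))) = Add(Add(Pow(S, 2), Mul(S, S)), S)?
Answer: Rational(-161, 4079) ≈ -0.039470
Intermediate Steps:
Function('W')(S) = Add(4, Mul(-1, S), Mul(-2, Pow(S, 2))) (Function('W')(S) = Add(4, Mul(-1, Add(Add(Pow(S, 2), Mul(S, S)), S))) = Add(4, Mul(-1, Add(Add(Pow(S, 2), Pow(S, 2)), S))) = Add(4, Mul(-1, Add(Mul(2, Pow(S, 2)), S))) = Add(4, Mul(-1, Add(S, Mul(2, Pow(S, 2))))) = Add(4, Add(Mul(-1, S), Mul(-2, Pow(S, 2)))) = Add(4, Mul(-1, S), Mul(-2, Pow(S, 2))))
Mul(Mul(63, Add(102, -125)), Pow(Add(Function('W')(39), Mul(-1, -39788)), -1)) = Mul(Mul(63, Add(102, -125)), Pow(Add(Add(4, Mul(-1, 39), Mul(-2, Pow(39, 2))), Mul(-1, -39788)), -1)) = Mul(Mul(63, -23), Pow(Add(Add(4, -39, Mul(-2, 1521)), 39788), -1)) = Mul(-1449, Pow(Add(Add(4, -39, -3042), 39788), -1)) = Mul(-1449, Pow(Add(-3077, 39788), -1)) = Mul(-1449, Pow(36711, -1)) = Mul(-1449, Rational(1, 36711)) = Rational(-161, 4079)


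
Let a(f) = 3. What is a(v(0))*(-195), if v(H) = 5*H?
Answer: -585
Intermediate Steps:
a(v(0))*(-195) = 3*(-195) = -585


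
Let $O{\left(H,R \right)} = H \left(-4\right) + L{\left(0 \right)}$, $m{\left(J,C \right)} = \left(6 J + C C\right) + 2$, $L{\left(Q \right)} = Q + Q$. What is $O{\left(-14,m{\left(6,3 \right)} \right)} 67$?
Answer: $3752$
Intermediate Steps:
$L{\left(Q \right)} = 2 Q$
$m{\left(J,C \right)} = 2 + C^{2} + 6 J$ ($m{\left(J,C \right)} = \left(6 J + C^{2}\right) + 2 = \left(C^{2} + 6 J\right) + 2 = 2 + C^{2} + 6 J$)
$O{\left(H,R \right)} = - 4 H$ ($O{\left(H,R \right)} = H \left(-4\right) + 2 \cdot 0 = - 4 H + 0 = - 4 H$)
$O{\left(-14,m{\left(6,3 \right)} \right)} 67 = \left(-4\right) \left(-14\right) 67 = 56 \cdot 67 = 3752$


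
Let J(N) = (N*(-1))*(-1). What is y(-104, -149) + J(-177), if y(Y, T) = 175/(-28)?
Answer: -733/4 ≈ -183.25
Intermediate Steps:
y(Y, T) = -25/4 (y(Y, T) = 175*(-1/28) = -25/4)
J(N) = N (J(N) = -N*(-1) = N)
y(-104, -149) + J(-177) = -25/4 - 177 = -733/4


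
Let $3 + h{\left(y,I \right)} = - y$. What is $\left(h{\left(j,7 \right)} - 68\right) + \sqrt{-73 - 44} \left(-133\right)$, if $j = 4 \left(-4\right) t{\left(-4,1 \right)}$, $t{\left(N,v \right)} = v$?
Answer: $-55 - 399 i \sqrt{13} \approx -55.0 - 1438.6 i$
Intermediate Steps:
$j = -16$ ($j = 4 \left(-4\right) 1 = \left(-16\right) 1 = -16$)
$h{\left(y,I \right)} = -3 - y$
$\left(h{\left(j,7 \right)} - 68\right) + \sqrt{-73 - 44} \left(-133\right) = \left(\left(-3 - -16\right) - 68\right) + \sqrt{-73 - 44} \left(-133\right) = \left(\left(-3 + 16\right) - 68\right) + \sqrt{-117} \left(-133\right) = \left(13 - 68\right) + 3 i \sqrt{13} \left(-133\right) = -55 - 399 i \sqrt{13}$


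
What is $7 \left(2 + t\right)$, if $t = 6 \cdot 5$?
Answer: $224$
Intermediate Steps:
$t = 30$
$7 \left(2 + t\right) = 7 \left(2 + 30\right) = 7 \cdot 32 = 224$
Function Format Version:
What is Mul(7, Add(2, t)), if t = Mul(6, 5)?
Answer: 224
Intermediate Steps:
t = 30
Mul(7, Add(2, t)) = Mul(7, Add(2, 30)) = Mul(7, 32) = 224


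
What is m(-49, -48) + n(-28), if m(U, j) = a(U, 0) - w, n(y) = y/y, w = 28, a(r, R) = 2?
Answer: -25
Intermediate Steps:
n(y) = 1
m(U, j) = -26 (m(U, j) = 2 - 1*28 = 2 - 28 = -26)
m(-49, -48) + n(-28) = -26 + 1 = -25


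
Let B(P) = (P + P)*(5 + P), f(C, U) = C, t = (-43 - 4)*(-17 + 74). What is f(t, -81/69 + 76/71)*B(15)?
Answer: -1607400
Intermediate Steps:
t = -2679 (t = -47*57 = -2679)
B(P) = 2*P*(5 + P) (B(P) = (2*P)*(5 + P) = 2*P*(5 + P))
f(t, -81/69 + 76/71)*B(15) = -5358*15*(5 + 15) = -5358*15*20 = -2679*600 = -1607400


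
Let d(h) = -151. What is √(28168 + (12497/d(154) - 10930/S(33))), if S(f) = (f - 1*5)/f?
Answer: √67944169286/2114 ≈ 123.30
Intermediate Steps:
S(f) = (-5 + f)/f (S(f) = (f - 5)/f = (-5 + f)/f)
√(28168 + (12497/d(154) - 10930/S(33))) = √(28168 + (12497/(-151) - 10930*33/(-5 + 33))) = √(28168 + (12497*(-1/151) - 10930/((1/33)*28))) = √(28168 + (-12497/151 - 10930/28/33)) = √(28168 + (-12497/151 - 10930*33/28)) = √(28168 + (-12497/151 - 180345/14)) = √(28168 - 27407053/2114) = √(32140099/2114) = √67944169286/2114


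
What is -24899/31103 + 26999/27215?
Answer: 162123612/846468145 ≈ 0.19153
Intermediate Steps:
-24899/31103 + 26999/27215 = 162123612/846468145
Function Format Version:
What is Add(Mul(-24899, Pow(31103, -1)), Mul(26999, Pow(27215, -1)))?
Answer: Rational(162123612, 846468145) ≈ 0.19153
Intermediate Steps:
Add(Mul(-24899, Pow(31103, -1)), Mul(26999, Pow(27215, -1))) = Add(Mul(-24899, Rational(1, 31103)), Mul(26999, Rational(1, 27215))) = Add(Rational(-24899, 31103), Rational(26999, 27215)) = Rational(162123612, 846468145)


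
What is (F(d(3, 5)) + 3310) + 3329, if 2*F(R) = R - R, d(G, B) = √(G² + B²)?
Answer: 6639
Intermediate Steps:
d(G, B) = √(B² + G²)
F(R) = 0 (F(R) = (R - R)/2 = (½)*0 = 0)
(F(d(3, 5)) + 3310) + 3329 = (0 + 3310) + 3329 = 3310 + 3329 = 6639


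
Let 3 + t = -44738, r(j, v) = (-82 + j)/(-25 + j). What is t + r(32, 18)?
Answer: -313237/7 ≈ -44748.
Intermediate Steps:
r(j, v) = (-82 + j)/(-25 + j)
t = -44741 (t = -3 - 44738 = -44741)
t + r(32, 18) = -44741 + (-82 + 32)/(-25 + 32) = -44741 - 50/7 = -313237/7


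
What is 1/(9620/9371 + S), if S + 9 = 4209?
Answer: 9371/39367820 ≈ 0.00023804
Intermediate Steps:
S = 4200 (S = -9 + 4209 = 4200)
1/(9620/9371 + S) = 1/(9620/9371 + 4200) = 1/(39367820/9371) = 9371/39367820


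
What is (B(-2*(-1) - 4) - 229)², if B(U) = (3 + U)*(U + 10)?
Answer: 48841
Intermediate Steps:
B(U) = (3 + U)*(10 + U)
(B(-2*(-1) - 4) - 229)² = ((30 + (-2*(-1) - 4)² + 13*(-2*(-1) - 4)) - 229)² = ((30 + (2 - 4)² + 13*(2 - 4)) - 229)² = ((30 + (-2)² + 13*(-2)) - 229)² = ((30 + 4 - 26) - 229)² = (8 - 229)² = (-221)² = 48841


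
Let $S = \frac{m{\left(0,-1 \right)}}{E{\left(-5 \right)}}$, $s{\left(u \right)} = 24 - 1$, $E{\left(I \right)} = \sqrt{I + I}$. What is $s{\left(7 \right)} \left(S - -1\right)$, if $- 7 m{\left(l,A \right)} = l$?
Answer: $23$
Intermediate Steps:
$m{\left(l,A \right)} = - \frac{l}{7}$
$E{\left(I \right)} = \sqrt{2} \sqrt{I}$ ($E{\left(I \right)} = \sqrt{2 I} = \sqrt{2} \sqrt{I}$)
$s{\left(u \right)} = 23$ ($s{\left(u \right)} = 24 - 1 = 23$)
$S = 0$ ($S = \frac{\left(- \frac{1}{7}\right) 0}{\sqrt{2} \sqrt{-5}} = \frac{0}{\sqrt{2} i \sqrt{5}} = \frac{0}{i \sqrt{10}} = 0 \left(- \frac{i \sqrt{10}}{10}\right) = 0$)
$s{\left(7 \right)} \left(S - -1\right) = 23 \left(0 - -1\right) = 23 \left(0 + 1\right) = 23 \cdot 1 = 23$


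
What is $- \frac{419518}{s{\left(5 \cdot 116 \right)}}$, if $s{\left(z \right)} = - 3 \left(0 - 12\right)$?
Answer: $- \frac{209759}{18} \approx -11653.0$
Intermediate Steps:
$s{\left(z \right)} = 36$ ($s{\left(z \right)} = \left(-3\right) \left(-12\right) = 36$)
$- \frac{419518}{s{\left(5 \cdot 116 \right)}} = - \frac{419518}{36} = \left(-419518\right) \frac{1}{36} = - \frac{209759}{18}$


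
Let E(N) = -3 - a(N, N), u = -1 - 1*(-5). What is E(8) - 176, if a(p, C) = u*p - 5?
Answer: -206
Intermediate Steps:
u = 4 (u = -1 + 5 = 4)
a(p, C) = -5 + 4*p (a(p, C) = 4*p - 5 = -5 + 4*p)
E(N) = 2 - 4*N (E(N) = -3 - (-5 + 4*N) = -3 + (5 - 4*N) = 2 - 4*N)
E(8) - 176 = (2 - 4*8) - 176 = (2 - 32) - 176 = -30 - 176 = -206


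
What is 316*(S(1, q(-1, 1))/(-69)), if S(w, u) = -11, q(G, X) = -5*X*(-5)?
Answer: 3476/69 ≈ 50.377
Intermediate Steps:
q(G, X) = 25*X
316*(S(1, q(-1, 1))/(-69)) = 316*(-11/(-69)) = 316*(-11*(-1/69)) = 316*(11/69) = 3476/69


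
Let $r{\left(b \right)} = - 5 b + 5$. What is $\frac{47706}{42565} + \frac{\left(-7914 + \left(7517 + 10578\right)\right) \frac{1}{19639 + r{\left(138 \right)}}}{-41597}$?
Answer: $\frac{37612386185563}{33559503284970} \approx 1.1208$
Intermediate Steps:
$r{\left(b \right)} = 5 - 5 b$
$\frac{47706}{42565} + \frac{\left(-7914 + \left(7517 + 10578\right)\right) \frac{1}{19639 + r{\left(138 \right)}}}{-41597} = \frac{47706}{42565} + \frac{\left(-7914 + \left(7517 + 10578\right)\right) \frac{1}{19639 + \left(5 - 690\right)}}{-41597} = 47706 \cdot \frac{1}{42565} + \frac{-7914 + 18095}{19639 + \left(5 - 690\right)} \left(- \frac{1}{41597}\right) = \frac{47706}{42565} + \frac{10181}{19639 - 685} \left(- \frac{1}{41597}\right) = \frac{47706}{42565} + \frac{10181}{18954} \left(- \frac{1}{41597}\right) = \frac{47706}{42565} - \frac{10181}{788429538} = \frac{37612386185563}{33559503284970}$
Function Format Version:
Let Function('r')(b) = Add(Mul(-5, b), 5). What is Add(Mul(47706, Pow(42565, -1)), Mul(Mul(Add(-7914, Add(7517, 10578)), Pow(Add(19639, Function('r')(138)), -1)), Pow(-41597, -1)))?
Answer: Rational(37612386185563, 33559503284970) ≈ 1.1208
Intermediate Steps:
Function('r')(b) = Add(5, Mul(-5, b))
Add(Mul(47706, Pow(42565, -1)), Mul(Mul(Add(-7914, Add(7517, 10578)), Pow(Add(19639, Function('r')(138)), -1)), Pow(-41597, -1))) = Add(Mul(47706, Pow(42565, -1)), Mul(Mul(Add(-7914, Add(7517, 10578)), Pow(Add(19639, Add(5, Mul(-5, 138))), -1)), Pow(-41597, -1))) = Add(Mul(47706, Rational(1, 42565)), Mul(Mul(Add(-7914, 18095), Pow(Add(19639, Add(5, -690)), -1)), Rational(-1, 41597))) = Add(Rational(47706, 42565), Mul(Mul(10181, Pow(Add(19639, -685), -1)), Rational(-1, 41597))) = Add(Rational(47706, 42565), Mul(Mul(10181, Pow(18954, -1)), Rational(-1, 41597))) = Add(Rational(47706, 42565), Mul(Mul(10181, Rational(1, 18954)), Rational(-1, 41597))) = Add(Rational(47706, 42565), Mul(Rational(10181, 18954), Rational(-1, 41597))) = Add(Rational(47706, 42565), Rational(-10181, 788429538)) = Rational(37612386185563, 33559503284970)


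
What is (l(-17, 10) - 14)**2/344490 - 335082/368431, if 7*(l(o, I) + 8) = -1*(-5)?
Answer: -115265468861/126920795190 ≈ -0.90817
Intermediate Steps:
l(o, I) = -51/7 (l(o, I) = -8 + (-1*(-5))/7 = -8 + (1/7)*5 = -8 + 5/7 = -51/7)
(l(-17, 10) - 14)**2/344490 - 335082/368431 = (-51/7 - 14)**2/344490 - 335082/368431 = (-149/7)**2*(1/344490) - 335082*1/368431 = (22201/49)*(1/344490) - 335082/368431 = 22201/16880010 - 335082/368431 = -115265468861/126920795190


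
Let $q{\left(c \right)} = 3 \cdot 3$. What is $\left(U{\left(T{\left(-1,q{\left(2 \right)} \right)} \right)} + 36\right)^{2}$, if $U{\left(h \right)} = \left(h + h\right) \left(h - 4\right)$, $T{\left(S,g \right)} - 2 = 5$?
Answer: $6084$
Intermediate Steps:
$q{\left(c \right)} = 9$
$T{\left(S,g \right)} = 7$ ($T{\left(S,g \right)} = 2 + 5 = 7$)
$U{\left(h \right)} = 2 h \left(-4 + h\right)$
$\left(U{\left(T{\left(-1,q{\left(2 \right)} \right)} \right)} + 36\right)^{2} = \left(2 \cdot 7 \left(-4 + 7\right) + 36\right)^{2} = \left(2 \cdot 7 \cdot 3 + 36\right)^{2} = \left(42 + 36\right)^{2} = 78^{2} = 6084$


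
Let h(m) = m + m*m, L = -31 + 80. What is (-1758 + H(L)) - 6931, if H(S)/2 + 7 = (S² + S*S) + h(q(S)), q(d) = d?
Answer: 5801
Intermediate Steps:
L = 49
h(m) = m + m²
H(S) = -14 + 4*S² + 2*S*(1 + S) (H(S) = -14 + 2*((S² + S*S) + S*(1 + S)) = -14 + 2*((S² + S²) + S*(1 + S)) = -14 + 2*(2*S² + S*(1 + S)) = -14 + (4*S² + 2*S*(1 + S)) = -14 + 4*S² + 2*S*(1 + S))
(-1758 + H(L)) - 6931 = (-1758 + (-14 + 2*49 + 6*49²)) - 6931 = (-1758 + (-14 + 98 + 6*2401)) - 6931 = (-1758 + (-14 + 98 + 14406)) - 6931 = (-1758 + 14490) - 6931 = 12732 - 6931 = 5801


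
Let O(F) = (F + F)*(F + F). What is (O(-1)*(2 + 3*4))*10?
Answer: 560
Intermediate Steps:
O(F) = 4*F² (O(F) = (2*F)*(2*F) = 4*F²)
(O(-1)*(2 + 3*4))*10 = ((4*(-1)²)*(2 + 3*4))*10 = ((4*1)*(2 + 12))*10 = (4*14)*10 = 56*10 = 560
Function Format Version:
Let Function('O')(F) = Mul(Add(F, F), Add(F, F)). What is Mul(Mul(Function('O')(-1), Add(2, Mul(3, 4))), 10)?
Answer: 560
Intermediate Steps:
Function('O')(F) = Mul(4, Pow(F, 2)) (Function('O')(F) = Mul(Mul(2, F), Mul(2, F)) = Mul(4, Pow(F, 2)))
Mul(Mul(Function('O')(-1), Add(2, Mul(3, 4))), 10) = Mul(Mul(Mul(4, Pow(-1, 2)), Add(2, Mul(3, 4))), 10) = Mul(Mul(Mul(4, 1), Add(2, 12)), 10) = Mul(Mul(4, 14), 10) = Mul(56, 10) = 560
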